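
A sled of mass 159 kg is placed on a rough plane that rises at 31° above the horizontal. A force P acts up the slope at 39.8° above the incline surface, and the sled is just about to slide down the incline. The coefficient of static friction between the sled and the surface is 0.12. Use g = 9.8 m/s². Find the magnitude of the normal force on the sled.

N ≈ 741 N

On the verge of sliding down the incline, friction equals μN and acts up the slope.
Perpendicular: N + P sin 39.8° = W cos 31° = 1336 N.
Along incline: P cos 39.8° + μN = W sin 31° with W sin 31° = 802.5 N.
Solving the pair for P and N: P = 928.8 N, N = 741.1 N (and f = μN = 88.93 N).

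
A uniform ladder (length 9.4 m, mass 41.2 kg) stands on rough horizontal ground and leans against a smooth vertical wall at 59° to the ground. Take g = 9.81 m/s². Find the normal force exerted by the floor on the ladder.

ΣF_y = 0: N_floor = 41.2×9.81 = 404.17 N.

N_floor ≈ 404 N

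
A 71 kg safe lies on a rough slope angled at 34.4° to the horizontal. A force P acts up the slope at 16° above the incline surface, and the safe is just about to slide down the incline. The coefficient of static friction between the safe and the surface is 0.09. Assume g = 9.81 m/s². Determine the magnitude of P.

On the verge of sliding down the incline, friction equals μN and acts up the slope.
Perpendicular: N + P sin 16° = W cos 34.4° = 574.7 N.
Along incline: P cos 16° + μN = W sin 34.4° with W sin 34.4° = 393.5 N.
Solving the pair for P and N: P = 365 N, N = 474.1 N (and f = μN = 42.67 N).

P ≈ 365 N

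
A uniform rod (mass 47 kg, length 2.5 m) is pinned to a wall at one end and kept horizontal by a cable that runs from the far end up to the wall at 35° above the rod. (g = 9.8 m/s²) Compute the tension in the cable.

T ≈ 402 N

Take torques about the hinge: T sin 35° · 2.5 = 47×9.8×1.25 = 575.75 N·m.
So T = 575.75 / (0.5736 × 2.5) = 401.52 N.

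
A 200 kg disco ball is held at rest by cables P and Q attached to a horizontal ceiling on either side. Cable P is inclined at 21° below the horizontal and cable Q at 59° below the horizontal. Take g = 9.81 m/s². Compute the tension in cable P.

T_P ≈ 1030 N

Weight W = 200 × 9.81 = 1962 N acts straight down.
Horizontal: T_P cos 21° = T_Q cos 59°  →  T_Q = 1.813 T_P.
Vertical: T_P sin 21° + T_Q sin 59° = 1962.
Substituting the horizontal relation into the vertical equation gives 1.912 T_P = 1962, so T_P = 1026 N.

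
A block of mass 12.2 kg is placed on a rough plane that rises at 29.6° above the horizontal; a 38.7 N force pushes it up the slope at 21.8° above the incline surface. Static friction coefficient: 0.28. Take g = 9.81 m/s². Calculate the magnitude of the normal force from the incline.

N ≈ 89.7 N

Axes along / perpendicular to the incline. W sin 29.6° = 59.12 N down-slope; W cos 29.6° = 104.1 N into the surface.
Perpendicular: N = W cos 29.6° − P sin 21.8° = 104.1 − 14.37 = 89.69 N.
Along incline: P cos 21.8° + f = W sin 29.6° (friction acts up-slope) → f = 59.12 − 35.93 = 23.18 N.
|f| = 23.18 N ≤ μN = 25.11 N, so the block is indeed static.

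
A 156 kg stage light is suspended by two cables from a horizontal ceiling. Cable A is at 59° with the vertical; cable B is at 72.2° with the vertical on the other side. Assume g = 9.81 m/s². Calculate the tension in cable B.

T_B ≈ 1740 N

Angles from the horizontal: cable A is 90° − 59° = 31°, cable B is 90° − 72.2° = 17.8°.
Weight W = 156 × 9.81 = 1530 N acts straight down.
Horizontal: T_A cos 31° = T_B cos 17.8°  →  T_A = 1.111 T_B.
Vertical: T_A sin 31° + T_B sin 17.8° = 1530.
Substituting the horizontal relation into the vertical equation gives 0.8778 T_B = 1530, so T_B = 1743 N.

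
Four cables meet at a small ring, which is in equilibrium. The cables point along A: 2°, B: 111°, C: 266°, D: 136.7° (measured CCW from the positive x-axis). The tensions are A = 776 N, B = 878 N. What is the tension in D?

T_D ≈ 518 N

Resolve: ΣF_x = 776 cos 2° + 878 cos 111° + T_C cos 266° + T_D cos 136.7° = 0.
        ΣF_y = 776 sin 2° + 878 sin 111° + T_C sin 266° + T_D sin 136.7° = 0.
The known terms sum to (460.9, 846.8) N, so -0.0698 T_C − 0.7278 T_D = -460.9 and -0.9976 T_C + 0.6858 T_D = -846.8.
Solving simultaneously: T_C = 1205 N, T_D = 517.8 N.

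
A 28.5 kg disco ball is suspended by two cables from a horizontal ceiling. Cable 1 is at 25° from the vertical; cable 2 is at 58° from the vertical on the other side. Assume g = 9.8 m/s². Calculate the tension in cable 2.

T_2 ≈ 119 N

Angles from the horizontal: cable 1 is 90° − 25° = 65°, cable 2 is 90° − 58° = 32°.
Weight W = 28.5 × 9.8 = 279.3 N acts straight down.
Horizontal: T_1 cos 65° = T_2 cos 32°  →  T_1 = 2.007 T_2.
Vertical: T_1 sin 65° + T_2 sin 32° = 279.3.
Substituting the horizontal relation into the vertical equation gives 2.349 T_2 = 279.3, so T_2 = 118.9 N.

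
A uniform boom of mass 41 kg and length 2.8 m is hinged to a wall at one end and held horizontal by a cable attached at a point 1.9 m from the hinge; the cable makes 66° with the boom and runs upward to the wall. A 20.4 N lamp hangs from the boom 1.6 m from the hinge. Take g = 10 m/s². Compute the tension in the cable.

T ≈ 350 N

Take torques about the hinge: T sin 66° · 1.9 = 41×10×1.4 + 20.4×1.6 = 606.64 N·m.
So T = 606.64 / (0.9135 × 1.9) = 349.5 N.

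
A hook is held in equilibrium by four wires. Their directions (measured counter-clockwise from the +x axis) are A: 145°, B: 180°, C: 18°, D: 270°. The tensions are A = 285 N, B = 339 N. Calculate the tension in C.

Resolve: ΣF_x = 285 cos 145° + 339 cos 180° + T_C cos 18° + T_D cos 270° = 0.
        ΣF_y = 285 sin 145° + 339 sin 180° + T_C sin 18° + T_D sin 270° = 0.
The known terms sum to (-572.5, 163.5) N, so 0.9511 T_C + 0.0000 T_D = 572.5 and 0.3090 T_C − 1.0000 T_D = -163.5.
Solving simultaneously: T_C = 601.9 N, T_D = 349.5 N.

T_C ≈ 602 N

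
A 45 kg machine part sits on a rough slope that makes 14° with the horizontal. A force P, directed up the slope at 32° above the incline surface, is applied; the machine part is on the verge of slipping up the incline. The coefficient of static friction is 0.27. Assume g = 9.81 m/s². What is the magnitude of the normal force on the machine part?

N ≈ 309 N

On the verge of sliding up the incline, friction equals μN and acts down the slope.
Perpendicular: N + P sin 32° = W cos 14° = 428.3 N.
Along incline: P cos 32° = W sin 14° + μN  with W sin 14° = 106.8 N.
Solving the pair for P and N: P = 224.4 N, N = 309.4 N (and f = μN = 83.54 N).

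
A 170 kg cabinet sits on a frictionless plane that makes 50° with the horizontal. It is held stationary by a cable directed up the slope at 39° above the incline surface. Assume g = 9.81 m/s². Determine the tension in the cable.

T ≈ 1640 N

Take axes along and perpendicular to the incline. Weight components: W sin 50° = 1278 N down-slope, W cos 50° = 1072 N into the surface.
Along incline: T cos 39° = W sin 50° → T = 1644 N.
Perpendicular: N = W cos 50° − T sin 39° = 37.45 N.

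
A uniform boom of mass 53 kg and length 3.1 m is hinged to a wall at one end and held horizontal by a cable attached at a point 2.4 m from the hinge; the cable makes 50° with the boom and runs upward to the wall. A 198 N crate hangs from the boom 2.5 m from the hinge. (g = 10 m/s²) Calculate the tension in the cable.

Take torques about the hinge: T sin 50° · 2.4 = 53×10×1.55 + 198×2.5 = 1316.5 N·m.
So T = 1316.5 / (0.7660 × 2.4) = 716.07 N.

T ≈ 716 N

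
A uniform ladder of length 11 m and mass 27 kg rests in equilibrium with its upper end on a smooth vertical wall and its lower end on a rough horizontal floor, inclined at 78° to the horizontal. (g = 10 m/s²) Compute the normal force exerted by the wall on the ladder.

N_wall ≈ 28.7 N

Torques about the foot: N_wall · 11 sin 78° = 27×10×5.5 cos 78° → N_wall = 28.695 N.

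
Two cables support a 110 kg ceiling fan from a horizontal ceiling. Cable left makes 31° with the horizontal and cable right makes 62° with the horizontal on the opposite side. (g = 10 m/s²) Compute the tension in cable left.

Weight W = 110 × 10 = 1100 N acts straight down.
Horizontal: T_left cos 31° = T_right cos 62°  →  T_right = 1.826 T_left.
Vertical: T_left sin 31° + T_right sin 62° = 1100.
Substituting the horizontal relation into the vertical equation gives 2.127 T_left = 1100, so T_left = 517.1 N.

T_left ≈ 517 N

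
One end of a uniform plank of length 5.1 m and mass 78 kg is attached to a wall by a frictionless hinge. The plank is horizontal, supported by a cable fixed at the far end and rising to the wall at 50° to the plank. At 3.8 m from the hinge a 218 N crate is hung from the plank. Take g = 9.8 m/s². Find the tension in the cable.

T ≈ 711 N

Take torques about the hinge: T sin 50° · 5.1 = 78×9.8×2.55 + 218×3.8 = 2777.6 N·m.
So T = 2777.6 / (0.7660 × 5.1) = 710.97 N.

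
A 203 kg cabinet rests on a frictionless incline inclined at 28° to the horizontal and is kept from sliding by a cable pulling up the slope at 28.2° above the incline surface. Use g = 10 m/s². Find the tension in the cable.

T ≈ 1080 N

Take axes along and perpendicular to the incline. Weight components: W sin 28° = 953 N down-slope, W cos 28° = 1792 N into the surface.
Along incline: T cos 28.2° = W sin 28° → T = 1081 N.
Perpendicular: N = W cos 28° − T sin 28.2° = 1281 N.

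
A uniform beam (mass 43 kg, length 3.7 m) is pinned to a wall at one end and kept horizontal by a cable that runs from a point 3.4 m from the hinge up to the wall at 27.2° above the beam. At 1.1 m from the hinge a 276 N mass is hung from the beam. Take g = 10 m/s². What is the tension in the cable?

Take torques about the hinge: T sin 27.2° · 3.4 = 43×10×1.85 + 276×1.1 = 1099.1 N·m.
So T = 1099.1 / (0.4571 × 3.4) = 707.21 N.

T ≈ 707 N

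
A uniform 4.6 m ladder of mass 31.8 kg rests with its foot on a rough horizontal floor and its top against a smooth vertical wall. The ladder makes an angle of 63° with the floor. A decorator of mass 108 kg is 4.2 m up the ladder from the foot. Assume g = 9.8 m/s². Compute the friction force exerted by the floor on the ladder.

Torques about the foot: N_wall · 4.6 sin 63° = 31.8×9.8×2.3 cos 63° + 108×9.8×4.2 cos 63° → N_wall = 571.78 N.
ΣF_x = 0: f_floor = N_wall = 571.78 N.

f ≈ 572 N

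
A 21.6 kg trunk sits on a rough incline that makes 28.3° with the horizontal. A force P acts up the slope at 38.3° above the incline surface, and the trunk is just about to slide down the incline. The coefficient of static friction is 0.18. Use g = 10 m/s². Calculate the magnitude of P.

P ≈ 101 N

On the verge of sliding down the incline, friction equals μN and acts up the slope.
Perpendicular: N + P sin 38.3° = W cos 28.3° = 190.2 N.
Along incline: P cos 38.3° + μN = W sin 28.3° with W sin 28.3° = 102.4 N.
Solving the pair for P and N: P = 101.3 N, N = 127.4 N (and f = μN = 22.94 N).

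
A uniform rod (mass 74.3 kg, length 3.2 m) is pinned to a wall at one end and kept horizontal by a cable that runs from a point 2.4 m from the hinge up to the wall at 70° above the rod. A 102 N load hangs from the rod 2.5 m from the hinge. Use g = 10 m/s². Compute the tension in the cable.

T ≈ 640 N

Take torques about the hinge: T sin 70° · 2.4 = 74.3×10×1.6 + 102×2.5 = 1443.8 N·m.
So T = 1443.8 / (0.9397 × 2.4) = 640.19 N.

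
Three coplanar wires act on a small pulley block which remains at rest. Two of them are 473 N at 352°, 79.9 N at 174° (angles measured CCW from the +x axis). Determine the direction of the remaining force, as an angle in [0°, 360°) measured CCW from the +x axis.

Sum the known components: ΣF_x = 388.9 N, ΣF_y = -57.48 N.
For equilibrium the remaining force must supply (−ΣF_x, −ΣF_y) = (-388.9, 57.48) N.
Magnitude = √((-388.9)² + (57.48)²) = 393.2 N; direction = atan2(57.48, -388.9) = 171.6°.

θ ≈ 172°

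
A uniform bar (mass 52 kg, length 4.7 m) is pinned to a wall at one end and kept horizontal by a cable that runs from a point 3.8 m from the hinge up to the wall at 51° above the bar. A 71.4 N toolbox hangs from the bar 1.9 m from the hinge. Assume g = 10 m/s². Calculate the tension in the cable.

T ≈ 460 N

Take torques about the hinge: T sin 51° · 3.8 = 52×10×2.35 + 71.4×1.9 = 1357.7 N·m.
So T = 1357.7 / (0.7771 × 3.8) = 459.73 N.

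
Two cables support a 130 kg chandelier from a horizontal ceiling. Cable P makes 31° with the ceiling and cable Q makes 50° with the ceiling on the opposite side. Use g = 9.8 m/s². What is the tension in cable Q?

T_Q ≈ 1110 N

Weight W = 130 × 9.8 = 1274 N acts straight down.
Horizontal: T_P cos 31° = T_Q cos 50°  →  T_P = 0.7499 T_Q.
Vertical: T_P sin 31° + T_Q sin 50° = 1274.
Substituting the horizontal relation into the vertical equation gives 1.152 T_Q = 1274, so T_Q = 1106 N.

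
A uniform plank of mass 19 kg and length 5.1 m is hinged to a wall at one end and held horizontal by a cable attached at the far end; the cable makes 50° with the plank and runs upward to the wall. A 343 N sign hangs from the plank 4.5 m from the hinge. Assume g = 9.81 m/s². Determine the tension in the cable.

T ≈ 517 N

Take torques about the hinge: T sin 50° · 5.1 = 19×9.81×2.55 + 343×4.5 = 2018.8 N·m.
So T = 2018.8 / (0.7660 × 5.1) = 516.74 N.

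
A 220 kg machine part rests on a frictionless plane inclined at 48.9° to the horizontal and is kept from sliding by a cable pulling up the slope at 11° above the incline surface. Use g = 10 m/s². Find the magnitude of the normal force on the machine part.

Take axes along and perpendicular to the incline. Weight components: W sin 48.9° = 1658 N down-slope, W cos 48.9° = 1446 N into the surface.
Along incline: T cos 11° = W sin 48.9° → T = 1689 N.
Perpendicular: N = W cos 48.9° − T sin 11° = 1124 N.

N ≈ 1120 N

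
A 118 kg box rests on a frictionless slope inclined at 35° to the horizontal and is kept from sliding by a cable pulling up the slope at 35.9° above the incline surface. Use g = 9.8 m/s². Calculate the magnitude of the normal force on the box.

Take axes along and perpendicular to the incline. Weight components: W sin 35° = 663.3 N down-slope, W cos 35° = 947.3 N into the surface.
Along incline: T cos 35.9° = W sin 35° → T = 818.8 N.
Perpendicular: N = W cos 35° − T sin 35.9° = 467.1 N.

N ≈ 467 N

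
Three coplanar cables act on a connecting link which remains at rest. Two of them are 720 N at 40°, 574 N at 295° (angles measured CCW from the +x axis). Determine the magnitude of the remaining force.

F ≈ 796 N

Sum the known components: ΣF_x = 794.1 N, ΣF_y = -57.41 N.
For equilibrium the remaining force must supply (−ΣF_x, −ΣF_y) = (-794.1, 57.41) N.
Magnitude = √((-794.1)² + (57.41)²) = 796.2 N; direction = atan2(57.41, -794.1) = 175.9°.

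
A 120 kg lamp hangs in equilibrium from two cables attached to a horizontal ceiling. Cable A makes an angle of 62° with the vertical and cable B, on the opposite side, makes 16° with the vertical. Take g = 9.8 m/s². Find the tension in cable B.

Angles from the horizontal: cable A is 90° − 62° = 28°, cable B is 90° − 16° = 74°.
Weight W = 120 × 9.8 = 1176 N acts straight down.
Horizontal: T_A cos 28° = T_B cos 74°  →  T_A = 0.3122 T_B.
Vertical: T_A sin 28° + T_B sin 74° = 1176.
Substituting the horizontal relation into the vertical equation gives 1.108 T_B = 1176, so T_B = 1062 N.

T_B ≈ 1060 N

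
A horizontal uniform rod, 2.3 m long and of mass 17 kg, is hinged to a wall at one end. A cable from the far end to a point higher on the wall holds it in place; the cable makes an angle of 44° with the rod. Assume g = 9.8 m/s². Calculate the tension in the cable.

T ≈ 120 N

Take torques about the hinge: T sin 44° · 2.3 = 17×9.8×1.15 = 191.59 N·m.
So T = 191.59 / (0.6947 × 2.3) = 119.92 N.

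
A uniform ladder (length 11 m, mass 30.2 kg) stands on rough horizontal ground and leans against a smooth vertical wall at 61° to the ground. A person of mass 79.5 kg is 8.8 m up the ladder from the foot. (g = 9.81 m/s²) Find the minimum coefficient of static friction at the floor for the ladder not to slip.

μ_min ≈ 0.398

ΣF_y = 0: N_floor = 30.2×9.81 + 79.5×9.81 = 1076.2 N.
Torques about the foot: N_wall · 11 sin 61° = 30.2×9.81×5.5 cos 61° + 79.5×9.81×8.8 cos 61° → N_wall = 427.95 N.
ΣF_x = 0: f_floor = N_wall = 427.95 N.
μ_min = f_floor / N_floor = 427.95 / 1076.2 = 0.3977.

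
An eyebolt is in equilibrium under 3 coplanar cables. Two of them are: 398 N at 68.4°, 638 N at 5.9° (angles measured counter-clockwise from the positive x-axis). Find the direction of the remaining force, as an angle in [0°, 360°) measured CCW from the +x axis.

Sum the known components: ΣF_x = 781.1 N, ΣF_y = 435.6 N.
For equilibrium the remaining force must supply (−ΣF_x, −ΣF_y) = (-781.1, -435.6) N.
Magnitude = √((-781.1)² + (-435.6)²) = 894.4 N; direction = atan2(-435.6, -781.1) = 209.1°.

θ ≈ 209°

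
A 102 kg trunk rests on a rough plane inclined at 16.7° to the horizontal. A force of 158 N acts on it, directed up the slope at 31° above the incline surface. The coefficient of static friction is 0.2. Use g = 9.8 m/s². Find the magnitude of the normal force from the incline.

N ≈ 876 N

Axes along / perpendicular to the incline. W sin 16.7° = 287.2 N down-slope; W cos 16.7° = 957.4 N into the surface.
Perpendicular: N = W cos 16.7° − P sin 31° = 957.4 − 81.38 = 876.1 N.
Along incline: P cos 31° + f = W sin 16.7° (friction acts up-slope) → f = 287.2 − 135.4 = 151.8 N.
|f| = 151.8 N ≤ μN = 175.2 N, so the trunk is indeed static.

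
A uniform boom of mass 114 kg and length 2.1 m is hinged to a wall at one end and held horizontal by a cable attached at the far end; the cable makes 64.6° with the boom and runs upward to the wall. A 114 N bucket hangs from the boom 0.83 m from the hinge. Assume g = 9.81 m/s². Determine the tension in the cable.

T ≈ 669 N

Take torques about the hinge: T sin 64.6° · 2.1 = 114×9.81×1.05 + 114×0.83 = 1268.9 N·m.
So T = 1268.9 / (0.9033 × 2.1) = 668.88 N.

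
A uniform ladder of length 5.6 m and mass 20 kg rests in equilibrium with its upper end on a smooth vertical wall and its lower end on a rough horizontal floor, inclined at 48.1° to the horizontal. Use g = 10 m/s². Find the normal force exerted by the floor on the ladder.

ΣF_y = 0: N_floor = 20×10 = 200 N.

N_floor ≈ 200 N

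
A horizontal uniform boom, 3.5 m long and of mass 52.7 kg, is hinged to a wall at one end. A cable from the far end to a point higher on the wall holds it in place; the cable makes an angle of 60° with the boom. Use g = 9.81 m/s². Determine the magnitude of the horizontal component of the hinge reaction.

H_x ≈ 149 N

Take torques about the hinge: T sin 60° · 3.5 = 52.7×9.81×1.75 = 904.73 N·m.
So T = 904.73 / (0.8660 × 3.5) = 298.48 N.
ΣF_x = 0: H_x = T cos 60° = 149.24 N.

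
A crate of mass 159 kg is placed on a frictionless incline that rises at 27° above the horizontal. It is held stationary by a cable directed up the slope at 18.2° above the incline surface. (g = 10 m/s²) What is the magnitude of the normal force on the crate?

N ≈ 1180 N

Take axes along and perpendicular to the incline. Weight components: W sin 27° = 721.8 N down-slope, W cos 27° = 1417 N into the surface.
Along incline: T cos 18.2° = W sin 27° → T = 759.9 N.
Perpendicular: N = W cos 27° − T sin 18.2° = 1179 N.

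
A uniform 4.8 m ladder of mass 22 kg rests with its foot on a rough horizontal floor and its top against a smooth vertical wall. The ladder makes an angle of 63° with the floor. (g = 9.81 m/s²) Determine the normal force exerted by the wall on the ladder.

Torques about the foot: N_wall · 4.8 sin 63° = 22×9.81×2.4 cos 63° → N_wall = 54.983 N.

N_wall ≈ 55 N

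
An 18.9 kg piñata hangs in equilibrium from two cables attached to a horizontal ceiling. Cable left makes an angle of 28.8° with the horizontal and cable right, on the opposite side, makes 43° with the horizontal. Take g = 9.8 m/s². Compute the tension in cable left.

T_left ≈ 143 N

Weight W = 18.9 × 9.8 = 185.2 N acts straight down.
Horizontal: T_left cos 28.8° = T_right cos 43°  →  T_right = 1.198 T_left.
Vertical: T_left sin 28.8° + T_right sin 43° = 185.2.
Substituting the horizontal relation into the vertical equation gives 1.299 T_left = 185.2, so T_left = 142.6 N.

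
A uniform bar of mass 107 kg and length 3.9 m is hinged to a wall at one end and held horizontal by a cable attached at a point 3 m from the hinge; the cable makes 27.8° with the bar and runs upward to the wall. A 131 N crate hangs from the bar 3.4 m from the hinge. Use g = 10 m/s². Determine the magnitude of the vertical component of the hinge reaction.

|H_y| ≈ 357 N

Take torques about the hinge: T sin 27.8° · 3 = 107×10×1.95 + 131×3.4 = 2531.9 N·m.
So T = 2531.9 / (0.4664 × 3) = 1809.6 N.
ΣF_y = 0: H_y = (107×10 + 131) − T sin 27.8° = 1201 − 843.97 = 357.03 N.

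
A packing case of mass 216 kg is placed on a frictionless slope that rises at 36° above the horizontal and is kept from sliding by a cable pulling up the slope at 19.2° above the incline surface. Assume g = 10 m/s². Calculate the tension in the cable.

T ≈ 1340 N

Take axes along and perpendicular to the incline. Weight components: W sin 36° = 1270 N down-slope, W cos 36° = 1747 N into the surface.
Along incline: T cos 19.2° = W sin 36° → T = 1344 N.
Perpendicular: N = W cos 36° − T sin 19.2° = 1305 N.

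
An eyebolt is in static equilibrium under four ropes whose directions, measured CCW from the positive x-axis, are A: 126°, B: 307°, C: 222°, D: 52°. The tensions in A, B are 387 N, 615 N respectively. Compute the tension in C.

Resolve: ΣF_x = 387 cos 126° + 615 cos 307° + T_C cos 222° + T_D cos 52° = 0.
        ΣF_y = 387 sin 126° + 615 sin 307° + T_C sin 222° + T_D sin 52° = 0.
The known terms sum to (142.6, -178.1) N, so -0.7431 T_C + 0.6157 T_D = -142.6 and -0.6691 T_C + 0.7880 T_D = 178.1.
Solving simultaneously: T_C = 1279 N, T_D = 1312 N.

T_C ≈ 1280 N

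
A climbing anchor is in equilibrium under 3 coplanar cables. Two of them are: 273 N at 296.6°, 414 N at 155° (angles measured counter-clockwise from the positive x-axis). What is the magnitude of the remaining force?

Sum the known components: ΣF_x = -253 N, ΣF_y = -69.14 N.
For equilibrium the remaining force must supply (−ΣF_x, −ΣF_y) = (253, 69.14) N.
Magnitude = √((253)² + (69.14)²) = 262.3 N; direction = atan2(69.14, 253) = 15.3°.

F ≈ 262 N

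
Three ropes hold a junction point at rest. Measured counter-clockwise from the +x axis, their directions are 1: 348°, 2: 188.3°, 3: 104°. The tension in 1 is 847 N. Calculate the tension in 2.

Resolve: ΣF_x = 847 cos 348° + T_2 cos 188.3° + T_3 cos 104° = 0.
        ΣF_y = 847 sin 348° + T_2 sin 188.3° + T_3 sin 104° = 0.
The known terms sum to (828.5, -176.1) N, so -0.9895 T_2 − 0.2419 T_3 = -828.5 and -0.1444 T_2 + 0.9703 T_3 = 176.1.
Solving simultaneously: T_2 = 765.1 N, T_3 = 295.3 N.

T_2 ≈ 765 N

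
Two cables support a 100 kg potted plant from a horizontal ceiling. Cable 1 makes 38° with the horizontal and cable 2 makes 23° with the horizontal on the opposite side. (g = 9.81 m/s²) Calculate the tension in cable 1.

Weight W = 100 × 9.81 = 981 N acts straight down.
Horizontal: T_1 cos 38° = T_2 cos 23°  →  T_2 = 0.8561 T_1.
Vertical: T_1 sin 38° + T_2 sin 23° = 981.
Substituting the horizontal relation into the vertical equation gives 0.9502 T_1 = 981, so T_1 = 1032 N.

T_1 ≈ 1030 N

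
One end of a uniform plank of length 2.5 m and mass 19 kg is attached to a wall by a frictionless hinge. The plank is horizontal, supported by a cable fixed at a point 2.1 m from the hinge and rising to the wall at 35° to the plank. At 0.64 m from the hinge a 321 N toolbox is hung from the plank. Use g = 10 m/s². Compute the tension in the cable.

Take torques about the hinge: T sin 35° · 2.1 = 19×10×1.25 + 321×0.64 = 442.94 N·m.
So T = 442.94 / (0.5736 × 2.1) = 367.73 N.

T ≈ 368 N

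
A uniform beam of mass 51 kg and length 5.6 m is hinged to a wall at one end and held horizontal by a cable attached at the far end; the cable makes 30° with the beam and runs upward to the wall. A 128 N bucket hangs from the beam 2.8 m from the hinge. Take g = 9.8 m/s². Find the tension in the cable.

Take torques about the hinge: T sin 30° · 5.6 = 51×9.8×2.8 + 128×2.8 = 1757.8 N·m.
So T = 1757.8 / (0.5000 × 5.6) = 627.8 N.

T ≈ 628 N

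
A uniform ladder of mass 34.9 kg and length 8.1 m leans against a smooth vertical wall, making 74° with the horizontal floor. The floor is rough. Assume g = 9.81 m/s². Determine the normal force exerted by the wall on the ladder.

N_wall ≈ 49.1 N

Torques about the foot: N_wall · 8.1 sin 74° = 34.9×9.81×4.05 cos 74° → N_wall = 49.086 N.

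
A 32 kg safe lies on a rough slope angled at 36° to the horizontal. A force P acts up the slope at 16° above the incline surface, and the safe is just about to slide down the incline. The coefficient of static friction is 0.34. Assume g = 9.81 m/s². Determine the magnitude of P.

P ≈ 113 N

On the verge of sliding down the incline, friction equals μN and acts up the slope.
Perpendicular: N + P sin 16° = W cos 36° = 254 N.
Along incline: P cos 16° + μN = W sin 36° with W sin 36° = 184.5 N.
Solving the pair for P and N: P = 113.2 N, N = 222.8 N (and f = μN = 75.74 N).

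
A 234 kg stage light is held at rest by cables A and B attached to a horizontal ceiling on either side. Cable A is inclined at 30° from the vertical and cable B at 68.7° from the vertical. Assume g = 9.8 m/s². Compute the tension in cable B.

Angles from the horizontal: cable A is 90° − 30° = 60°, cable B is 90° − 68.7° = 21.3°.
Weight W = 234 × 9.8 = 2293 N acts straight down.
Horizontal: T_A cos 60° = T_B cos 21.3°  →  T_A = 1.863 T_B.
Vertical: T_A sin 60° + T_B sin 21.3° = 2293.
Substituting the horizontal relation into the vertical equation gives 1.977 T_B = 2293, so T_B = 1160 N.

T_B ≈ 1160 N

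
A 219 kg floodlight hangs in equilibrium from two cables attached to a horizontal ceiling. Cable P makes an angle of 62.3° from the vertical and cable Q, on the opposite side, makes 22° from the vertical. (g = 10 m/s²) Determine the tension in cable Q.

T_Q ≈ 1950 N

Angles from the horizontal: cable P is 90° − 62.3° = 27.7°, cable Q is 90° − 22° = 68°.
Weight W = 219 × 10 = 2190 N acts straight down.
Horizontal: T_P cos 27.7° = T_Q cos 68°  →  T_P = 0.4231 T_Q.
Vertical: T_P sin 27.7° + T_Q sin 68° = 2190.
Substituting the horizontal relation into the vertical equation gives 1.124 T_Q = 2190, so T_Q = 1949 N.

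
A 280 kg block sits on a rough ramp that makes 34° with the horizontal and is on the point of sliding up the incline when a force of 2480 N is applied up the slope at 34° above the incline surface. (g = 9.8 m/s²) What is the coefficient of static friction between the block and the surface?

μ ≈ 0.587

On the verge of sliding up the incline, friction is at its maximum μN and acts down the slope.
Perpendicular to incline: N = W cos 34° − P sin 34° = 2275 − 1387 = 888.1 N.
Along incline: P cos 34° − μN = W sin 34° → μ = −(W sin 34° − P cos 34°) / N = 0.5873.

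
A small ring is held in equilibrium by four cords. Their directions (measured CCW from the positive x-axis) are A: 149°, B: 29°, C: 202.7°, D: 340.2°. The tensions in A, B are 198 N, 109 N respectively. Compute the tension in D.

T_D ≈ 254 N

Resolve: ΣF_x = 198 cos 149° + 109 cos 29° + T_C cos 202.7° + T_D cos 340.2° = 0.
        ΣF_y = 198 sin 149° + 109 sin 29° + T_C sin 202.7° + T_D sin 340.2° = 0.
The known terms sum to (-74.39, 154.8) N, so -0.9225 T_C + 0.9409 T_D = 74.39 and -0.3859 T_C − 0.3387 T_D = -154.8.
Solving simultaneously: T_C = 178.3 N, T_D = 253.9 N.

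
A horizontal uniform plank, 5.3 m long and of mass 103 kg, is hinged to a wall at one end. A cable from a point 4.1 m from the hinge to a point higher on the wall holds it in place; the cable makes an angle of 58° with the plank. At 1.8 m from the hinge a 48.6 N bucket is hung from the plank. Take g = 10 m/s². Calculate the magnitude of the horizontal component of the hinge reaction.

H_x ≈ 429 N

Take torques about the hinge: T sin 58° · 4.1 = 103×10×2.65 + 48.6×1.8 = 2817 N·m.
So T = 2817 / (0.8480 × 4.1) = 810.18 N.
ΣF_x = 0: H_x = T cos 58° = 429.33 N.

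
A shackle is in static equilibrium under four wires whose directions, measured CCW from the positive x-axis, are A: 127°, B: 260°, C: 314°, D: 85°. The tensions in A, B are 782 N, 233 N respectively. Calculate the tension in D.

Resolve: ΣF_x = 782 cos 127° + 233 cos 260° + T_C cos 314° + T_D cos 85° = 0.
        ΣF_y = 782 sin 127° + 233 sin 260° + T_C sin 314° + T_D sin 85° = 0.
The known terms sum to (-511.1, 395.1) N, so 0.6947 T_C + 0.0872 T_D = 511.1 and -0.7193 T_C + 0.9962 T_D = -395.1.
Solving simultaneously: T_C = 720.2 N, T_D = 123.5 N.

T_D ≈ 123 N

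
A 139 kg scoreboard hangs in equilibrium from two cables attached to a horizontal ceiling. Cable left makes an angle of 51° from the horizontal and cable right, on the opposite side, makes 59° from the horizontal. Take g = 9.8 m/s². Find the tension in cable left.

T_left ≈ 747 N

Weight W = 139 × 9.8 = 1362 N acts straight down.
Horizontal: T_left cos 51° = T_right cos 59°  →  T_right = 1.222 T_left.
Vertical: T_left sin 51° + T_right sin 59° = 1362.
Substituting the horizontal relation into the vertical equation gives 1.825 T_left = 1362, so T_left = 746.6 N.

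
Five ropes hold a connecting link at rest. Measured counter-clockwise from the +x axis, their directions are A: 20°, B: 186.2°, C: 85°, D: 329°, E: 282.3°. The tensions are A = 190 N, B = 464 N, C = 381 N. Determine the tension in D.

T_D ≈ 220 N

Resolve: ΣF_x = 190 cos 20° + 464 cos 186.2° + 381 cos 85° + T_D cos 329° + T_E cos 282.3° = 0.
        ΣF_y = 190 sin 20° + 464 sin 186.2° + 381 sin 85° + T_D sin 329° + T_E sin 282.3° = 0.
The known terms sum to (-249.5, 394.4) N, so 0.8572 T_D + 0.2130 T_E = 249.5 and -0.5150 T_D − 0.9770 T_E = -394.4.
Solving simultaneously: T_D = 219.6 N, T_E = 288 N.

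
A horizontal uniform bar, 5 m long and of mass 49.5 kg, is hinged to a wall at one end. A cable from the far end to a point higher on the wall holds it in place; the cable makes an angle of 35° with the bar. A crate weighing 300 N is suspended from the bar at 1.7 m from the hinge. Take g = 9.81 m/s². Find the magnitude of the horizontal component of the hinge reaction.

H_x ≈ 492 N

Take torques about the hinge: T sin 35° · 5 = 49.5×9.81×2.5 + 300×1.7 = 1724 N·m.
So T = 1724 / (0.5736 × 5) = 601.14 N.
ΣF_x = 0: H_x = T cos 35° = 492.42 N.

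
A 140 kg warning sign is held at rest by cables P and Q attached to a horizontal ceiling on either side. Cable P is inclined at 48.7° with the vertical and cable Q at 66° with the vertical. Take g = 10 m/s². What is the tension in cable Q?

Angles from the horizontal: cable P is 90° − 48.7° = 41.3°, cable Q is 90° − 66° = 24°.
Weight W = 140 × 10 = 1400 N acts straight down.
Horizontal: T_P cos 41.3° = T_Q cos 24°  →  T_P = 1.216 T_Q.
Vertical: T_P sin 41.3° + T_Q sin 24° = 1400.
Substituting the horizontal relation into the vertical equation gives 1.209 T_Q = 1400, so T_Q = 1158 N.

T_Q ≈ 1160 N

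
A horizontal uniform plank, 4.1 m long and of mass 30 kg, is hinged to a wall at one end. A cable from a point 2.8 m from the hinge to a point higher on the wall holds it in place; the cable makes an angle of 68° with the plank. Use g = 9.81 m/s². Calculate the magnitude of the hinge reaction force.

|H| ≈ 117 N

Take torques about the hinge: T sin 68° · 2.8 = 30×9.81×2.05 = 603.31 N·m.
So T = 603.31 / (0.9272 × 2.8) = 232.39 N.
ΣF_x = 0: H_x = T cos 68° = 87.055 N.
ΣF_y = 0: H_y = (30×9.81) − T sin 68° = 294.3 − 215.47 = 78.83 N.
|H| = √(H_x² + H_y²) = √((87.055)² + (78.83)²) = 117.44 N.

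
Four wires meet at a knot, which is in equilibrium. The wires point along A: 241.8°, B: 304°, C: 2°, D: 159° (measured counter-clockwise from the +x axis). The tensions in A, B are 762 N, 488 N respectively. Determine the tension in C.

T_C ≈ 2650 N

Resolve: ΣF_x = 762 cos 241.8° + 488 cos 304° + T_C cos 2° + T_D cos 159° = 0.
        ΣF_y = 762 sin 241.8° + 488 sin 304° + T_C sin 2° + T_D sin 159° = 0.
The known terms sum to (-87.2, -1076) N, so 0.9994 T_C − 0.9336 T_D = 87.2 and 0.0349 T_C + 0.3584 T_D = 1076.
Solving simultaneously: T_C = 2651 N, T_D = 2745 N.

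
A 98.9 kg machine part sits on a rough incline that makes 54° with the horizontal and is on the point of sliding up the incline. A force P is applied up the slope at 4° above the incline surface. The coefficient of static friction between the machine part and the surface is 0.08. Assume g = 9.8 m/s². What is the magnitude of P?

On the verge of sliding up the incline, friction equals μN and acts down the slope.
Perpendicular: N + P sin 4° = W cos 54° = 569.7 N.
Along incline: P cos 4° = W sin 54° + μN  with W sin 54° = 784.1 N.
Solving the pair for P and N: P = 827.1 N, N = 512 N (and f = μN = 40.96 N).

P ≈ 827 N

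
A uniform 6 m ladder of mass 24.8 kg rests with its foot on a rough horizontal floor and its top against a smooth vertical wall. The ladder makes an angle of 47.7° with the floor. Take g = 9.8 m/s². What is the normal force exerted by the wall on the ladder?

Torques about the foot: N_wall · 6 sin 47.7° = 24.8×9.8×3 cos 47.7° → N_wall = 110.57 N.

N_wall ≈ 111 N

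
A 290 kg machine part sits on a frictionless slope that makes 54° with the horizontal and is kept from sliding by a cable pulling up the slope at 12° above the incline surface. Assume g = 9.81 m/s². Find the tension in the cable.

T ≈ 2350 N

Take axes along and perpendicular to the incline. Weight components: W sin 54° = 2302 N down-slope, W cos 54° = 1672 N into the surface.
Along incline: T cos 12° = W sin 54° → T = 2353 N.
Perpendicular: N = W cos 54° − T sin 12° = 1183 N.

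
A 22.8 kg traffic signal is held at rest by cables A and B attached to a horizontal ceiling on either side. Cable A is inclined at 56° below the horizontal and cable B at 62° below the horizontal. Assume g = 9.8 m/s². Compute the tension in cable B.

Weight W = 22.8 × 9.8 = 223.4 N acts straight down.
Horizontal: T_A cos 56° = T_B cos 62°  →  T_A = 0.8396 T_B.
Vertical: T_A sin 56° + T_B sin 62° = 223.4.
Substituting the horizontal relation into the vertical equation gives 1.579 T_B = 223.4, so T_B = 141.5 N.

T_B ≈ 142 N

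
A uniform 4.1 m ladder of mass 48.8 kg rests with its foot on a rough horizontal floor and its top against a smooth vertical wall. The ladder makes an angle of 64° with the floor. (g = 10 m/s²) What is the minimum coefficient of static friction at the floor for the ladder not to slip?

ΣF_y = 0: N_floor = 48.8×10 = 488 N.
Torques about the foot: N_wall · 4.1 sin 64° = 48.8×10×2.05 cos 64° → N_wall = 119.01 N.
ΣF_x = 0: f_floor = N_wall = 119.01 N.
μ_min = f_floor / N_floor = 119.01 / 488 = 0.2439.

μ_min ≈ 0.244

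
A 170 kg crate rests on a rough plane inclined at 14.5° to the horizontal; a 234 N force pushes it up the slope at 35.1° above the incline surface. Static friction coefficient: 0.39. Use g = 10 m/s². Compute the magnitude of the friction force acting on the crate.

f ≈ 234 N

Axes along / perpendicular to the incline. W sin 14.5° = 425.6 N down-slope; W cos 14.5° = 1646 N into the surface.
Perpendicular: N = W cos 14.5° − P sin 35.1° = 1646 − 134.6 = 1511 N.
Along incline: P cos 35.1° + f = W sin 14.5° (friction acts up-slope) → f = 425.6 − 191.4 = 234.2 N.
|f| = 234.2 N ≤ μN = 589.4 N, so the crate is indeed static.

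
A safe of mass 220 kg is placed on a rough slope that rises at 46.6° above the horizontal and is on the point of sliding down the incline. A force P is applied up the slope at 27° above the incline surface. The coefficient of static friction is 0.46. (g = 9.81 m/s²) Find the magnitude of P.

On the verge of sliding down the incline, friction equals μN and acts up the slope.
Perpendicular: N + P sin 27° = W cos 46.6° = 1483 N.
Along incline: P cos 27° + μN = W sin 46.6° with W sin 46.6° = 1568 N.
Solving the pair for P and N: P = 1299 N, N = 893.3 N (and f = μN = 410.9 N).

P ≈ 1300 N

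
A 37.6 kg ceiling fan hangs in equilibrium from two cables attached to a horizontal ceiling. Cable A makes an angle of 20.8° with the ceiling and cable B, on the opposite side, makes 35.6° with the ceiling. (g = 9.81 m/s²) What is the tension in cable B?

Weight W = 37.6 × 9.81 = 368.9 N acts straight down.
Horizontal: T_A cos 20.8° = T_B cos 35.6°  →  T_A = 0.8698 T_B.
Vertical: T_A sin 20.8° + T_B sin 35.6° = 368.9.
Substituting the horizontal relation into the vertical equation gives 0.891 T_B = 368.9, so T_B = 414 N.

T_B ≈ 414 N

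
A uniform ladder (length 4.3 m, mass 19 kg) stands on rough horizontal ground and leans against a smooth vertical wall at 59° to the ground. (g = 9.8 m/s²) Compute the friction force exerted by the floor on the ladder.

Torques about the foot: N_wall · 4.3 sin 59° = 19×9.8×2.15 cos 59° → N_wall = 55.94 N.
ΣF_x = 0: f_floor = N_wall = 55.94 N.

f ≈ 55.9 N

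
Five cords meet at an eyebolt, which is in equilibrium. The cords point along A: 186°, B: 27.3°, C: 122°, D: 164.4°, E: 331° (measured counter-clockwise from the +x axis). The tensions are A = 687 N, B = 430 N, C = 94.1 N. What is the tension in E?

Resolve: ΣF_x = 687 cos 186° + 430 cos 27.3° + 94.1 cos 122° + T_D cos 164.4° + T_E cos 331° = 0.
        ΣF_y = 687 sin 186° + 430 sin 27.3° + 94.1 sin 122° + T_D sin 164.4° + T_E sin 331° = 0.
The known terms sum to (-351, 205.2) N, so -0.9632 T_D + 0.8746 T_E = 351 and 0.2689 T_D − 0.4848 T_E = -205.2.
Solving simultaneously: T_D = 40.19 N, T_E = 445.6 N.

T_E ≈ 446 N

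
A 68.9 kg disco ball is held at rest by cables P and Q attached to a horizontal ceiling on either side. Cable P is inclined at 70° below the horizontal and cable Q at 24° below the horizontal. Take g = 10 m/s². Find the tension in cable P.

T_P ≈ 631 N

Weight W = 68.9 × 10 = 689 N acts straight down.
Horizontal: T_P cos 70° = T_Q cos 24°  →  T_Q = 0.3744 T_P.
Vertical: T_P sin 70° + T_Q sin 24° = 689.
Substituting the horizontal relation into the vertical equation gives 1.092 T_P = 689, so T_P = 631 N.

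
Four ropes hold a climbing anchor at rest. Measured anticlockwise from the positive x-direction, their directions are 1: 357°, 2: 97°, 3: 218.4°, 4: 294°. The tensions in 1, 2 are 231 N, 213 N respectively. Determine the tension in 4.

Resolve: ΣF_x = 231 cos 357° + 213 cos 97° + T_3 cos 218.4° + T_4 cos 294° = 0.
        ΣF_y = 231 sin 357° + 213 sin 97° + T_3 sin 218.4° + T_4 sin 294° = 0.
The known terms sum to (204.7, 199.3) N, so -0.7837 T_3 + 0.4067 T_4 = -204.7 and -0.6211 T_3 − 0.9135 T_4 = -199.3.
Solving simultaneously: T_3 = 276.8 N, T_4 = 29.99 N.

T_4 ≈ 30 N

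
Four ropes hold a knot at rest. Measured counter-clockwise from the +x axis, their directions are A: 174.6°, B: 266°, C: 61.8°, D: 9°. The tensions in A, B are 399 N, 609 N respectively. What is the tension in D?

Resolve: ΣF_x = 399 cos 174.6° + 609 cos 266° + T_C cos 61.8° + T_D cos 9° = 0.
        ΣF_y = 399 sin 174.6° + 609 sin 266° + T_C sin 61.8° + T_D sin 9° = 0.
The known terms sum to (-439.7, -570) N, so 0.4726 T_C + 0.9877 T_D = 439.7 and 0.8813 T_C + 0.1564 T_D = 570.
Solving simultaneously: T_C = 620.4 N, T_D = 148.4 N.

T_D ≈ 148 N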